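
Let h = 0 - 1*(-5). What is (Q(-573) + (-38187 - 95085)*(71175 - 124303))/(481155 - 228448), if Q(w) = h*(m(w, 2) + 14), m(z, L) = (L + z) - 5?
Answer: 7080472006/252707 ≈ 28019.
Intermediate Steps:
m(z, L) = -5 + L + z
h = 5 (h = 0 + 5 = 5)
Q(w) = 55 + 5*w (Q(w) = 5*((-5 + 2 + w) + 14) = 5*((-3 + w) + 14) = 5*(11 + w) = 55 + 5*w)
(Q(-573) + (-38187 - 95085)*(71175 - 124303))/(481155 - 228448) = ((55 + 5*(-573)) + (-38187 - 95085)*(71175 - 124303))/(481155 - 228448) = ((55 - 2865) - 133272*(-53128))/252707 = (-2810 + 7080474816)*(1/252707) = 7080472006*(1/252707) = 7080472006/252707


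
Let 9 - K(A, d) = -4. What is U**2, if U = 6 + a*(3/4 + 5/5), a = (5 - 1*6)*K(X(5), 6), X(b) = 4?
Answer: 4489/16 ≈ 280.56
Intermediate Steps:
K(A, d) = 13 (K(A, d) = 9 - 1*(-4) = 9 + 4 = 13)
a = -13 (a = (5 - 1*6)*13 = (5 - 6)*13 = -1*13 = -13)
U = -67/4 (U = 6 - 13*(3/4 + 5/5) = 6 - 13*(3*(1/4) + 5*(1/5)) = 6 - 13*(3/4 + 1) = 6 - 13*7/4 = 6 - 91/4 = -67/4 ≈ -16.750)
U**2 = (-67/4)**2 = 4489/16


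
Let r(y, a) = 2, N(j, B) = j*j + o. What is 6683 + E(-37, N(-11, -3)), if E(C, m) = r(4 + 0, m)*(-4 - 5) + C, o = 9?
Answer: 6628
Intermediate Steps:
N(j, B) = 9 + j**2 (N(j, B) = j*j + 9 = j**2 + 9 = 9 + j**2)
E(C, m) = -18 + C (E(C, m) = 2*(-4 - 5) + C = 2*(-9) + C = -18 + C)
6683 + E(-37, N(-11, -3)) = 6683 + (-18 - 37) = 6683 - 55 = 6628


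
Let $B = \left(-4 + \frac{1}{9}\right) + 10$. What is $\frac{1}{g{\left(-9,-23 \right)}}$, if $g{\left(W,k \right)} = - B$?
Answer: $- \frac{9}{55} \approx -0.16364$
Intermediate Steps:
$B = \frac{55}{9}$ ($B = \left(-4 + \frac{1}{9}\right) + 10 = - \frac{35}{9} + 10 = \frac{55}{9} \approx 6.1111$)
$g{\left(W,k \right)} = - \frac{55}{9}$ ($g{\left(W,k \right)} = \left(-1\right) \frac{55}{9} = - \frac{55}{9}$)
$\frac{1}{g{\left(-9,-23 \right)}} = \frac{1}{- \frac{55}{9}} = - \frac{9}{55}$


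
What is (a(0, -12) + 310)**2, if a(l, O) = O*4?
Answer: 68644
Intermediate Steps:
a(l, O) = 4*O
(a(0, -12) + 310)**2 = (4*(-12) + 310)**2 = (-48 + 310)**2 = 262**2 = 68644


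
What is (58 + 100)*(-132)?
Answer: -20856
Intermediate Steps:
(58 + 100)*(-132) = 158*(-132) = -20856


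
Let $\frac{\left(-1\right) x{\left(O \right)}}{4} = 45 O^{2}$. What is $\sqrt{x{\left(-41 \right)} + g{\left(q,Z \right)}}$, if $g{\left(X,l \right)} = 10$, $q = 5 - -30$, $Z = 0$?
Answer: $i \sqrt{302570} \approx 550.06 i$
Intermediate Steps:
$x{\left(O \right)} = - 180 O^{2}$ ($x{\left(O \right)} = - 4 \cdot 45 O^{2} = - 180 O^{2}$)
$q = 35$ ($q = 5 + 30 = 35$)
$\sqrt{x{\left(-41 \right)} + g{\left(q,Z \right)}} = \sqrt{- 180 \left(-41\right)^{2} + 10} = \sqrt{\left(-180\right) 1681 + 10} = \sqrt{-302580 + 10} = \sqrt{-302570} = i \sqrt{302570}$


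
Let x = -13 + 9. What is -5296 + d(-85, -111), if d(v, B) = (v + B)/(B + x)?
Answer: -608844/115 ≈ -5294.3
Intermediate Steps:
x = -4
d(v, B) = (B + v)/(-4 + B) (d(v, B) = (v + B)/(B - 4) = (B + v)/(-4 + B))
-5296 + d(-85, -111) = -5296 + (-111 - 85)/(-4 - 111) = -5296 - 196/(-115) = -5296 - 1/115*(-196) = -5296 + 196/115 = -608844/115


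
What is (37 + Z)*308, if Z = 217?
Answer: 78232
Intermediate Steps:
(37 + Z)*308 = (37 + 217)*308 = 254*308 = 78232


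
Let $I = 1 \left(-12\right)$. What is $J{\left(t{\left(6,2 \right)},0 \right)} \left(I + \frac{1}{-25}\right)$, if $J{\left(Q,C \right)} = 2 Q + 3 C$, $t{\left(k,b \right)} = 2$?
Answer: $- \frac{1204}{25} \approx -48.16$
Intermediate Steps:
$I = -12$
$J{\left(t{\left(6,2 \right)},0 \right)} \left(I + \frac{1}{-25}\right) = \left(2 \cdot 2 + 3 \cdot 0\right) \left(-12 + \frac{1}{-25}\right) = \left(4 + 0\right) \left(-12 - \frac{1}{25}\right) = 4 \left(- \frac{301}{25}\right) = - \frac{1204}{25}$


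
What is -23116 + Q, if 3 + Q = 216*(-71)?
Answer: -38455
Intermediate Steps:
Q = -15339 (Q = -3 + 216*(-71) = -3 - 15336 = -15339)
-23116 + Q = -23116 - 15339 = -38455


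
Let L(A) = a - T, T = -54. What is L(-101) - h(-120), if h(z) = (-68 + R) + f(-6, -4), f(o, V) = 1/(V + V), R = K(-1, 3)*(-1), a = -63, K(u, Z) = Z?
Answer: 497/8 ≈ 62.125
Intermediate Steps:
R = -3 (R = 3*(-1) = -3)
f(o, V) = 1/(2*V)
h(z) = -569/8 (h(z) = (-68 - 3) + (1/2)/(-4) = -71 + (1/2)*(-1/4) = -71 - 1/8 = -569/8)
L(A) = -9 (L(A) = -63 - 1*(-54) = -63 + 54 = -9)
L(-101) - h(-120) = -9 - 1*(-569/8) = -9 + 569/8 = 497/8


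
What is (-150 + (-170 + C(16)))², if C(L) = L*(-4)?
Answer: 147456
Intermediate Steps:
C(L) = -4*L
(-150 + (-170 + C(16)))² = (-150 + (-170 - 4*16))² = (-150 + (-170 - 64))² = (-150 - 234)² = (-384)² = 147456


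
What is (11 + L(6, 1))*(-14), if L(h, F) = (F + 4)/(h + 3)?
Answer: -1456/9 ≈ -161.78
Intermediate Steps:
L(h, F) = (4 + F)/(3 + h)
(11 + L(6, 1))*(-14) = (11 + (4 + 1)/(3 + 6))*(-14) = (11 + 5/9)*(-14) = (104/9)*(-14) = -1456/9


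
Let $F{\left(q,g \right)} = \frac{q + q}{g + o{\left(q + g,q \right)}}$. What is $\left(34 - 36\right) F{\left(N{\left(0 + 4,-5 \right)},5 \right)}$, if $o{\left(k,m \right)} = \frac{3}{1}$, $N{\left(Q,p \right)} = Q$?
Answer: $-2$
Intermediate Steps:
$o{\left(k,m \right)} = 3$ ($o{\left(k,m \right)} = 3 \cdot 1 = 3$)
$F{\left(q,g \right)} = \frac{2 q}{3 + g}$ ($F{\left(q,g \right)} = \frac{q + q}{g + 3} = \frac{2 q}{3 + g}$)
$\left(34 - 36\right) F{\left(N{\left(0 + 4,-5 \right)},5 \right)} = \left(34 - 36\right) \frac{2 \left(0 + 4\right)}{3 + 5} = - 2 \cdot 2 \cdot 4 \cdot \frac{1}{8} = \left(-2\right) 1 = -2$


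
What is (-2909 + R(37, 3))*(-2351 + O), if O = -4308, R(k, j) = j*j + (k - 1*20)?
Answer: 19197897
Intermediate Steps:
R(k, j) = -20 + k + j² (R(k, j) = j² + (k - 20) = j² + (-20 + k) = -20 + k + j²)
(-2909 + R(37, 3))*(-2351 + O) = (-2909 + (-20 + 37 + 3²))*(-2351 - 4308) = (-2909 + (-20 + 37 + 9))*(-6659) = (-2909 + 26)*(-6659) = -2883*(-6659) = 19197897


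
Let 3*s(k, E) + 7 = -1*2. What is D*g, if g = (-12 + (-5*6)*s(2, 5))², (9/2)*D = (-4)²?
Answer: 21632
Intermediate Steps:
s(k, E) = -3 (s(k, E) = -7/3 + (-1*2)/3 = -7/3 + (⅓)*(-2) = -7/3 - ⅔ = -3)
D = 32/9 (D = (2/9)*(-4)² = (2/9)*16 = 32/9 ≈ 3.5556)
g = 6084 (g = (-12 - 5*6*(-3))² = (-12 - 30*(-3))² = (-12 + 90)² = 78² = 6084)
D*g = (32/9)*6084 = 21632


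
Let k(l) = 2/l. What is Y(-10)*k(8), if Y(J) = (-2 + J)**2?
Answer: 36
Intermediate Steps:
Y(-10)*k(8) = (-2 - 10)**2*(2/8) = (-12)**2*(2*(1/8)) = 144*(1/4) = 36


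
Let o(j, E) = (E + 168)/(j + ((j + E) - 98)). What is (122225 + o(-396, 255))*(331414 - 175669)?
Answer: 2417550267348/127 ≈ 1.9036e+10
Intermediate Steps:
o(j, E) = (168 + E)/(-98 + E + 2*j) (o(j, E) = (168 + E)/(j + ((E + j) - 98)) = (168 + E)/(j + (-98 + E + j)) = (168 + E)/(-98 + E + 2*j))
(122225 + o(-396, 255))*(331414 - 175669) = (122225 + (168 + 255)/(-98 + 255 + 2*(-396)))*(331414 - 175669) = (122225 + 423/(-98 + 255 - 792))*155745 = (122225 + 423/(-635))*155745 = (122225 - 1/635*423)*155745 = (122225 - 423/635)*155745 = (77612452/635)*155745 = 2417550267348/127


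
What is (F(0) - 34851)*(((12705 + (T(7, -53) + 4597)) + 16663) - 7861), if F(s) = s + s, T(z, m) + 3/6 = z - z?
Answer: -1819466157/2 ≈ -9.0973e+8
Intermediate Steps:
T(z, m) = -1/2 (T(z, m) = -1/2 + (z - z) = -1/2 + 0 = -1/2)
F(s) = 2*s
(F(0) - 34851)*(((12705 + (T(7, -53) + 4597)) + 16663) - 7861) = (2*0 - 34851)*(((12705 + (-1/2 + 4597)) + 16663) - 7861) = (0 - 34851)*(((12705 + 9193/2) + 16663) - 7861) = -34851*((34603/2 + 16663) - 7861) = -34851*(67929/2 - 7861) = -34851*52207/2 = -1819466157/2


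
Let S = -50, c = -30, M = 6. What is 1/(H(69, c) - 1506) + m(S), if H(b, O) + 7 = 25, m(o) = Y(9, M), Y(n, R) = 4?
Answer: 5951/1488 ≈ 3.9993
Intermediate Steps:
m(o) = 4
H(b, O) = 18 (H(b, O) = -7 + 25 = 18)
1/(H(69, c) - 1506) + m(S) = 1/(18 - 1506) + 4 = 1/(-1488) + 4 = -1/1488 + 4 = 5951/1488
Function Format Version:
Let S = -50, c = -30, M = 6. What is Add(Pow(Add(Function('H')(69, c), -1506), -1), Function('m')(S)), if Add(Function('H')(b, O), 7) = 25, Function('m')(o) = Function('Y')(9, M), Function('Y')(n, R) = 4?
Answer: Rational(5951, 1488) ≈ 3.9993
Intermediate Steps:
Function('m')(o) = 4
Function('H')(b, O) = 18 (Function('H')(b, O) = Add(-7, 25) = 18)
Add(Pow(Add(Function('H')(69, c), -1506), -1), Function('m')(S)) = Add(Pow(Add(18, -1506), -1), 4) = Add(Pow(-1488, -1), 4) = Add(Rational(-1, 1488), 4) = Rational(5951, 1488)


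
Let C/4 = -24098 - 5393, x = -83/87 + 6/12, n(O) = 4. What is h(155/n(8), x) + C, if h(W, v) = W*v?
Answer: -82115189/696 ≈ -1.1798e+5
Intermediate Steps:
x = -79/174 (x = -83*1/87 + 6*(1/12) = -83/87 + ½ = -79/174 ≈ -0.45402)
C = -117964 (C = 4*(-24098 - 5393) = 4*(-29491) = -117964)
h(155/n(8), x) + C = (155/4)*(-79/174) - 117964 = -12245/696 - 117964 = -82115189/696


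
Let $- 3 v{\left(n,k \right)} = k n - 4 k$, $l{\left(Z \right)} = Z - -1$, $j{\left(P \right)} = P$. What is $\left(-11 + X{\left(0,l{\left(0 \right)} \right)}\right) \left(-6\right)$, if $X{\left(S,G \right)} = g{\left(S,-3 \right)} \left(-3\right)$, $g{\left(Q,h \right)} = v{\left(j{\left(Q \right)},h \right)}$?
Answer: $-6$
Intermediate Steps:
$l{\left(Z \right)} = 1 + Z$ ($l{\left(Z \right)} = Z + 1 = 1 + Z$)
$v{\left(n,k \right)} = \frac{4 k}{3} - \frac{k n}{3}$ ($v{\left(n,k \right)} = - \frac{k n - 4 k}{3} = - \frac{- 4 k + k n}{3} = \frac{4 k}{3} - \frac{k n}{3}$)
$g{\left(Q,h \right)} = \frac{h \left(4 - Q\right)}{3}$
$X{\left(S,G \right)} = 12 - 3 S$ ($X{\left(S,G \right)} = \frac{1}{3} \left(-3\right) \left(4 - S\right) \left(-3\right) = \left(-4 + S\right) \left(-3\right) = 12 - 3 S$)
$\left(-11 + X{\left(0,l{\left(0 \right)} \right)}\right) \left(-6\right) = \left(-11 + \left(12 - 0\right)\right) \left(-6\right) = \left(-11 + \left(12 + 0\right)\right) \left(-6\right) = \left(-11 + 12\right) \left(-6\right) = 1 \left(-6\right) = -6$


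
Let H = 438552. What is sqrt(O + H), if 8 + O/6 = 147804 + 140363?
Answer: 3*sqrt(240834) ≈ 1472.2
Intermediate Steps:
O = 1728954 (O = -48 + 6*(147804 + 140363) = -48 + 6*288167 = -48 + 1729002 = 1728954)
sqrt(O + H) = sqrt(1728954 + 438552) = sqrt(2167506) = 3*sqrt(240834)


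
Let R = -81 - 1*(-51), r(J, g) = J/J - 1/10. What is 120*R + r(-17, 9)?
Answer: -35991/10 ≈ -3599.1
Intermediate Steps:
r(J, g) = 9/10 (r(J, g) = 1 - 1*⅒ = 1 - ⅒ = 9/10)
R = -30 (R = -81 + 51 = -30)
120*R + r(-17, 9) = 120*(-30) + 9/10 = -3600 + 9/10 = -35991/10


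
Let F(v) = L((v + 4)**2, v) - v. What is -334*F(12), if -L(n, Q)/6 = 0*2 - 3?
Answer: -2004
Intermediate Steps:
L(n, Q) = 18 (L(n, Q) = -6*(0*2 - 3) = -6*(0 - 3) = -6*(-3) = 18)
F(v) = 18 - v
-334*F(12) = -334*(18 - 1*12) = -334*(18 - 12) = -334*6 = -2004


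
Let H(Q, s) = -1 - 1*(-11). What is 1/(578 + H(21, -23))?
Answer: 1/588 ≈ 0.0017007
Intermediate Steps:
H(Q, s) = 10 (H(Q, s) = -1 + 11 = 10)
1/(578 + H(21, -23)) = 1/(578 + 10) = 1/588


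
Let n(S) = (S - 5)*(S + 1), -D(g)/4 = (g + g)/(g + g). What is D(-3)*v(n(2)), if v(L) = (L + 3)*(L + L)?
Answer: -432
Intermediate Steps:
D(g) = -4 (D(g) = -4*(g + g)/(g + g) = -4*2*g/(2*g) = -4*2*g*1/(2*g) = -4*1 = -4)
n(S) = (1 + S)*(-5 + S) (n(S) = (-5 + S)*(1 + S) = (1 + S)*(-5 + S))
v(L) = 2*L*(3 + L) (v(L) = (3 + L)*(2*L) = 2*L*(3 + L))
D(-3)*v(n(2)) = -8*(-5 + 2**2 - 4*2)*(3 + (-5 + 2**2 - 4*2)) = -8*(-5 + 4 - 8)*(3 + (-5 + 4 - 8)) = -8*(-9)*(3 - 9) = -8*(-9)*(-6) = -4*108 = -432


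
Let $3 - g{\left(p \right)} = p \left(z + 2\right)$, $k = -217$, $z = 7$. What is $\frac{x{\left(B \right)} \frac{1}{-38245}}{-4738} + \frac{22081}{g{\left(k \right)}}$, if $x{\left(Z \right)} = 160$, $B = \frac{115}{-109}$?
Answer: $\frac{400118372257}{35443660836} \approx 11.289$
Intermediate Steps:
$B = - \frac{115}{109}$ ($B = 115 \left(- \frac{1}{109}\right) = - \frac{115}{109} \approx -1.055$)
$g{\left(p \right)} = 3 - 9 p$ ($g{\left(p \right)} = 3 - p \left(7 + 2\right) = 3 - p 9 = 3 - 9 p$)
$\frac{x{\left(B \right)} \frac{1}{-38245}}{-4738} + \frac{22081}{g{\left(k \right)}} = \frac{160 \frac{1}{-38245}}{-4738} + \frac{22081}{3 - -1953} = 160 \left(- \frac{1}{38245}\right) \left(- \frac{1}{4738}\right) + \frac{22081}{3 + 1953} = \left(- \frac{32}{7649}\right) \left(- \frac{1}{4738}\right) + \frac{22081}{1956} = \frac{16}{18120481} + 22081 \cdot \frac{1}{1956} = \frac{16}{18120481} + \frac{22081}{1956} = \frac{400118372257}{35443660836}$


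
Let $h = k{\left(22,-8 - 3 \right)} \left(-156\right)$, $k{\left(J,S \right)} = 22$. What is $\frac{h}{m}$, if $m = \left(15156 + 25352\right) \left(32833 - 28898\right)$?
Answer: $- \frac{66}{3065365} \approx -2.1531 \cdot 10^{-5}$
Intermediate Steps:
$m = 159398980$ ($m = 40508 \cdot 3935 = 159398980$)
$h = -3432$ ($h = 22 \left(-156\right) = -3432$)
$\frac{h}{m} = - \frac{3432}{159398980} = \left(-3432\right) \frac{1}{159398980} = - \frac{66}{3065365}$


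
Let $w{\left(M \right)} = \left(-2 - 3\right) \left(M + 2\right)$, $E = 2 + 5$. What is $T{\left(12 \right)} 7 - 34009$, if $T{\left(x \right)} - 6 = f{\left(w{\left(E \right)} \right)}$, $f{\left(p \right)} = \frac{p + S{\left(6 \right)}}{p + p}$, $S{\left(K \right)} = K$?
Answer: $- \frac{1018919}{30} \approx -33964.0$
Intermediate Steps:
$E = 7$
$w{\left(M \right)} = -10 - 5 M$ ($w{\left(M \right)} = - 5 \left(2 + M\right) = -10 - 5 M$)
$f{\left(p \right)} = \frac{6 + p}{2 p}$ ($f{\left(p \right)} = \frac{p + 6}{p + p} = \frac{6 + p}{2 p}$)
$T{\left(x \right)} = \frac{193}{30}$ ($T{\left(x \right)} = 6 + \frac{6 - 45}{2 \left(-10 - 35\right)} = 6 + \frac{6 - 45}{2 \left(-45\right)} = 6 + \frac{1}{2} \left(- \frac{1}{45}\right) \left(-39\right) = 6 + \frac{13}{30} = \frac{193}{30}$)
$T{\left(12 \right)} 7 - 34009 = \frac{193}{30} \cdot 7 - 34009 = \frac{1351}{30} - 34009 = - \frac{1018919}{30}$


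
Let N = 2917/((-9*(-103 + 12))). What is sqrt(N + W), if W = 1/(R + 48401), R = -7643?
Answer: sqrt(48996384447010)/3708978 ≈ 1.8872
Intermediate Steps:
W = 1/40758 (W = 1/(-7643 + 48401) = 1/40758 ≈ 2.4535e-5)
N = 2917/819 (N = 2917/((-9*(-91))) = 2917/819 ≈ 3.5617)
sqrt(N + W) = sqrt(2917/819 + 1/40758) = sqrt(39630635/11126934) = sqrt(48996384447010)/3708978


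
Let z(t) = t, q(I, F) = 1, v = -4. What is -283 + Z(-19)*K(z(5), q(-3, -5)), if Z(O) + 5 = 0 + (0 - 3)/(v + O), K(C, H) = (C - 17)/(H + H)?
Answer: -5837/23 ≈ -253.78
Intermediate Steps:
K(C, H) = (-17 + C)/(2*H) (K(C, H) = (-17 + C)/((2*H)) = (-17 + C)*(1/(2*H)) = (-17 + C)/(2*H))
Z(O) = -5 - 3/(-4 + O) (Z(O) = -5 + (0 + (0 - 3)/(-4 + O)) = -5 + (0 - 3/(-4 + O)) = -5 - 3/(-4 + O))
-283 + Z(-19)*K(z(5), q(-3, -5)) = -283 + ((17 - 5*(-19))/(-4 - 19))*((½)*(-17 + 5)/1) = -283 + ((17 + 95)/(-23))*((½)*1*(-12)) = -283 - 1/23*112*(-6) = -283 - 112/23*(-6) = -283 + 672/23 = -5837/23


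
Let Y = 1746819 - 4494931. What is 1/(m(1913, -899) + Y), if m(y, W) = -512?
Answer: -1/2748624 ≈ -3.6382e-7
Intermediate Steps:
Y = -2748112
1/(m(1913, -899) + Y) = 1/(-512 - 2748112) = 1/(-2748624) = -1/2748624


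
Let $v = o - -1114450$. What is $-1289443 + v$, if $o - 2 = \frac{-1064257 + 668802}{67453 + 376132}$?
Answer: $- \frac{15524755638}{88717} \approx -1.7499 \cdot 10^{5}$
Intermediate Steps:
$o = \frac{98343}{88717}$ ($o = 2 + \frac{-1064257 + 668802}{67453 + 376132} = 2 - \frac{395455}{443585} = 2 - \frac{79091}{88717} = \frac{98343}{88717} \approx 1.1085$)
$v = \frac{98870758993}{88717}$ ($v = \frac{98343}{88717} - -1114450 = \frac{98343}{88717} + 1114450 = \frac{98870758993}{88717} \approx 1.1145 \cdot 10^{6}$)
$-1289443 + v = -1289443 + \frac{98870758993}{88717} = - \frac{15524755638}{88717}$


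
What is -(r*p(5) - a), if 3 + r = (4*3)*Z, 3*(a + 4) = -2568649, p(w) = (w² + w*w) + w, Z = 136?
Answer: -2837446/3 ≈ -9.4582e+5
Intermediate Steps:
p(w) = w + 2*w² (p(w) = (w² + w²) + w = 2*w² + w = w + 2*w²)
a = -2568661/3 (a = -4 + (⅓)*(-2568649) = -4 - 2568649/3 = -2568661/3 ≈ -8.5622e+5)
r = 1629 (r = -3 + (4*3)*136 = -3 + 12*136 = -3 + 1632 = 1629)
-(r*p(5) - a) = -(1629*(5*(1 + 2*5)) - 1*(-2568661/3)) = -(1629*(5*(1 + 10)) + 2568661/3) = -(1629*(5*11) + 2568661/3) = -(1629*55 + 2568661/3) = -(89595 + 2568661/3) = -1*2837446/3 = -2837446/3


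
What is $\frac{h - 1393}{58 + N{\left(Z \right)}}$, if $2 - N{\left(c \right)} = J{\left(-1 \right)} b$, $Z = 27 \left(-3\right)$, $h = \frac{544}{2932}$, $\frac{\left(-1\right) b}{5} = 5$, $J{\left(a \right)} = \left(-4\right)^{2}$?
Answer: $- \frac{1020933}{337180} \approx -3.0279$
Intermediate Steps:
$J{\left(a \right)} = 16$
$b = -25$ ($b = \left(-5\right) 5 = -25$)
$h = \frac{136}{733}$ ($h = 544 \cdot \frac{1}{2932} = \frac{136}{733} \approx 0.18554$)
$Z = -81$
$N{\left(c \right)} = 402$ ($N{\left(c \right)} = 2 - 16 \left(-25\right) = 2 - -400 = 2 + 400 = 402$)
$\frac{h - 1393}{58 + N{\left(Z \right)}} = \frac{\frac{136}{733} - 1393}{58 + 402} = - \frac{1020933}{733 \cdot 460} = \left(- \frac{1020933}{733}\right) \frac{1}{460} = - \frac{1020933}{337180}$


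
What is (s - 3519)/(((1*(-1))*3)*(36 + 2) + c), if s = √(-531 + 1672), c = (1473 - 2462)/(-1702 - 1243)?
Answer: 10363455/334741 - 2945*√1141/334741 ≈ 30.662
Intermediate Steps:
c = 989/2945 (c = -989/(-2945) = -989*(-1/2945) = 989/2945 ≈ 0.33582)
s = √1141 ≈ 33.779
(s - 3519)/(((1*(-1))*3)*(36 + 2) + c) = (√1141 - 3519)/(((1*(-1))*3)*(36 + 2) + 989/2945) = (-3519 + √1141)/(-1*3*38 + 989/2945) = (-3519 + √1141)/(-3*38 + 989/2945) = (-3519 + √1141)/(-114 + 989/2945) = (-3519 + √1141)/(-334741/2945) = (-3519 + √1141)*(-2945/334741) = 10363455/334741 - 2945*√1141/334741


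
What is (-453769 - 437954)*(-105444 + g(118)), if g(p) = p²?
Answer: 81610488960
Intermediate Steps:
(-453769 - 437954)*(-105444 + g(118)) = (-453769 - 437954)*(-105444 + 118²) = -891723*(-105444 + 13924) = -891723*(-91520) = 81610488960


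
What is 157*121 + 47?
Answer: 19044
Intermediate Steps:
157*121 + 47 = 18997 + 47 = 19044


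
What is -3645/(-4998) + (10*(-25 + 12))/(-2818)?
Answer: 1820225/2347394 ≈ 0.77542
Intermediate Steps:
-3645/(-4998) + (10*(-25 + 12))/(-2818) = -3645*(-1/4998) + (10*(-13))*(-1/2818) = 1215/1666 - 130*(-1/2818) = 1215/1666 + 65/1409 = 1820225/2347394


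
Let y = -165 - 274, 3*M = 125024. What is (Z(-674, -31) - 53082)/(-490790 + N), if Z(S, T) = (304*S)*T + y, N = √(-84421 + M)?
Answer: -9273361714350/722624600539 - 6298255*I*√384717/722624600539 ≈ -12.833 - 0.005406*I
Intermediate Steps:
M = 125024/3 (M = (⅓)*125024 = 125024/3 ≈ 41675.)
N = I*√384717/3 (N = √(-84421 + 125024/3) = √(-128239/3) = I*√384717/3 ≈ 206.75*I)
y = -439
Z(S, T) = -439 + 304*S*T (Z(S, T) = (304*S)*T - 439 = 304*S*T - 439 = -439 + 304*S*T)
(Z(-674, -31) - 53082)/(-490790 + N) = ((-439 + 304*(-674)*(-31)) - 53082)/(-490790 + I*√384717/3) = ((-439 + 6351776) - 53082)/(-490790 + I*√384717/3) = (6351337 - 53082)/(-490790 + I*√384717/3) = 6298255/(-490790 + I*√384717/3)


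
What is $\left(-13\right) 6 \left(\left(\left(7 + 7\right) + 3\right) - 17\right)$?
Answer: $0$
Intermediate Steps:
$\left(-13\right) 6 \left(\left(\left(7 + 7\right) + 3\right) - 17\right) = - 78 \left(\left(14 + 3\right) - 17\right) = - 78 \left(17 - 17\right) = \left(-78\right) 0 = 0$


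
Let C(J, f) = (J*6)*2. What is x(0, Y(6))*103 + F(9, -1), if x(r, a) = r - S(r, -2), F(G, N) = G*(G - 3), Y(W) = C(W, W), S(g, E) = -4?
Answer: 466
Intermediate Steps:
C(J, f) = 12*J (C(J, f) = (6*J)*2 = 12*J)
Y(W) = 12*W
F(G, N) = G*(-3 + G)
x(r, a) = 4 + r (x(r, a) = r - 1*(-4) = r + 4 = 4 + r)
x(0, Y(6))*103 + F(9, -1) = (4 + 0)*103 + 9*(-3 + 9) = 4*103 + 9*6 = 412 + 54 = 466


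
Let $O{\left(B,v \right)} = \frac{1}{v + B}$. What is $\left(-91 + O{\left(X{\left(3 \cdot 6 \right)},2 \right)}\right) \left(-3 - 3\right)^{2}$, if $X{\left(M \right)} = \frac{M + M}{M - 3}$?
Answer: $- \frac{35946}{11} \approx -3267.8$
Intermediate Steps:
$X{\left(M \right)} = \frac{2 M}{-3 + M}$
$O{\left(B,v \right)} = \frac{1}{B + v}$
$\left(-91 + O{\left(X{\left(3 \cdot 6 \right)},2 \right)}\right) \left(-3 - 3\right)^{2} = \left(-91 + \frac{1}{\frac{2 \cdot 3 \cdot 6}{-3 + 3 \cdot 6} + 2}\right) \left(-3 - 3\right)^{2} = \left(-91 + \frac{1}{2 \cdot 18 \frac{1}{-3 + 18} + 2}\right) \left(-6\right)^{2} = \left(-91 + \frac{1}{2 \cdot 18 \cdot \frac{1}{15} + 2}\right) 36 = \left(-91 + \frac{1}{\frac{12}{5} + 2}\right) 36 = \left(-91 + \frac{1}{\frac{22}{5}}\right) 36 = \left(-91 + \frac{5}{22}\right) 36 = \left(- \frac{1997}{22}\right) 36 = - \frac{35946}{11}$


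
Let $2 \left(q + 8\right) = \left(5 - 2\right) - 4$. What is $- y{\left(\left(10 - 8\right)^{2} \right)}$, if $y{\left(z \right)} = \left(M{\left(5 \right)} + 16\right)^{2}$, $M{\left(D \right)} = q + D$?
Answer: $- \frac{625}{4} \approx -156.25$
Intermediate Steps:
$q = - \frac{17}{2}$ ($q = -8 + \frac{\left(5 - 2\right) - 4}{2} = -8 + \frac{3 - 4}{2} = -8 + \frac{1}{2} \left(-1\right) = -8 - \frac{1}{2} = - \frac{17}{2} \approx -8.5$)
$M{\left(D \right)} = - \frac{17}{2} + D$
$y{\left(z \right)} = \frac{625}{4}$ ($y{\left(z \right)} = \left(\left(- \frac{17}{2} + 5\right) + 16\right)^{2} = \left(- \frac{7}{2} + 16\right)^{2} = \left(\frac{25}{2}\right)^{2} = \frac{625}{4}$)
$- y{\left(\left(10 - 8\right)^{2} \right)} = \left(-1\right) \frac{625}{4} = - \frac{625}{4}$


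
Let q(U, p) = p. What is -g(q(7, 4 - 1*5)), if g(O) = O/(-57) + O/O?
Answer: -58/57 ≈ -1.0175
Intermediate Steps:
g(O) = 1 - O/57 (g(O) = O*(-1/57) + 1 = -O/57 + 1 = 1 - O/57)
-g(q(7, 4 - 1*5)) = -(1 - (4 - 1*5)/57) = -(1 - (4 - 5)/57) = -(1 - 1/57*(-1)) = -(1 + 1/57) = -1*58/57 = -58/57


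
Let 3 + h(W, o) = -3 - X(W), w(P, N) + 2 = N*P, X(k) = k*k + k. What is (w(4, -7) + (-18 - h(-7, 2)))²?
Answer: 0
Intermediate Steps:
X(k) = k + k² (X(k) = k² + k = k + k²)
w(P, N) = -2 + N*P
h(W, o) = -6 - W*(1 + W) (h(W, o) = -3 + (-3 - W*(1 + W)) = -6 - W*(1 + W))
(w(4, -7) + (-18 - h(-7, 2)))² = ((-2 - 7*4) + (-18 - (-6 - 1*(-7)*(1 - 7))))² = ((-2 - 28) + (-18 - (-6 - 1*(-7)*(-6))))² = (-30 + (-18 - (-6 - 42)))² = (-30 + (-18 - 1*(-48)))² = (-30 + (-18 + 48))² = (-30 + 30)² = 0² = 0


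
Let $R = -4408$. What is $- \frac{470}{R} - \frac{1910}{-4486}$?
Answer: $\frac{2631925}{4943572} \approx 0.53239$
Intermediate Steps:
$- \frac{470}{R} - \frac{1910}{-4486} = - \frac{470}{-4408} - \frac{1910}{-4486} = \left(-470\right) \left(- \frac{1}{4408}\right) - - \frac{955}{2243} = \frac{235}{2204} + \frac{955}{2243} = \frac{2631925}{4943572}$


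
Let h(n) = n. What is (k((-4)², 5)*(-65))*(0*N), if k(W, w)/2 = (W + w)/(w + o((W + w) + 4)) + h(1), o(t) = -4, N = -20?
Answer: 0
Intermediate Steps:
k(W, w) = 2 + 2*(W + w)/(-4 + w) (k(W, w) = 2*((W + w)/(w - 4) + 1) = 2*((W + w)/(-4 + w) + 1) = 2*(1 + (W + w)/(-4 + w)) = 2 + 2*(W + w)/(-4 + w))
(k((-4)², 5)*(-65))*(0*N) = ((2*(-4 + (-4)² + 2*5)/(-4 + 5))*(-65))*(0*(-20)) = ((2*(-4 + 16 + 10)/1)*(-65))*0 = ((2*1*22)*(-65))*0 = (44*(-65))*0 = -2860*0 = 0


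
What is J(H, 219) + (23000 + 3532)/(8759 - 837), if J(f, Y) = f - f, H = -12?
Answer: 13266/3961 ≈ 3.3492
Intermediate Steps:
J(f, Y) = 0
J(H, 219) + (23000 + 3532)/(8759 - 837) = 0 + (23000 + 3532)/(8759 - 837) = 0 + 26532/7922 = 0 + 26532*(1/7922) = 0 + 13266/3961 = 13266/3961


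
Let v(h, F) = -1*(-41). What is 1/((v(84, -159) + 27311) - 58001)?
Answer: -1/30649 ≈ -3.2627e-5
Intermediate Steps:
v(h, F) = 41
1/((v(84, -159) + 27311) - 58001) = 1/((41 + 27311) - 58001) = 1/(27352 - 58001) = 1/(-30649) = -1/30649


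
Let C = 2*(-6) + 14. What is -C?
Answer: -2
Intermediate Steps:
C = 2 (C = -12 + 14 = 2)
-C = -1*2 = -2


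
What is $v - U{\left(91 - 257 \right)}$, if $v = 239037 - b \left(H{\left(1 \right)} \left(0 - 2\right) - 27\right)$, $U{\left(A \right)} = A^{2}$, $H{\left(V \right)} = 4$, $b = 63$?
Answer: $213686$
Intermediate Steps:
$v = 241242$ ($v = 239037 - 63 \left(4 \left(0 - 2\right) - 27\right) = 239037 - 63 \left(4 \left(-2\right) - 27\right) = 239037 - 63 \left(-8 - 27\right) = 239037 - 63 \left(-35\right) = 239037 - -2205 = 239037 + 2205 = 241242$)
$v - U{\left(91 - 257 \right)} = 241242 - \left(91 - 257\right)^{2} = 241242 - \left(-166\right)^{2} = 241242 - 27556 = 213686$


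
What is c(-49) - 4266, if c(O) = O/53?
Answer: -226147/53 ≈ -4266.9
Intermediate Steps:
c(O) = O/53 (c(O) = O*(1/53) = O/53)
c(-49) - 4266 = (1/53)*(-49) - 4266 = -49/53 - 4266 = -226147/53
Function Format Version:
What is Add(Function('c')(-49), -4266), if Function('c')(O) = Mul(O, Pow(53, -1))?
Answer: Rational(-226147, 53) ≈ -4266.9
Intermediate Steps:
Function('c')(O) = Mul(Rational(1, 53), O) (Function('c')(O) = Mul(O, Rational(1, 53)) = Mul(Rational(1, 53), O))
Add(Function('c')(-49), -4266) = Add(Mul(Rational(1, 53), -49), -4266) = Add(Rational(-49, 53), -4266) = Rational(-226147, 53)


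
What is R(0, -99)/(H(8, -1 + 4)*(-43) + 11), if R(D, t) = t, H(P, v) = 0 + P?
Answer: 11/37 ≈ 0.29730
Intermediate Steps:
H(P, v) = P
R(0, -99)/(H(8, -1 + 4)*(-43) + 11) = -99/(8*(-43) + 11) = -99/(-344 + 11) = -99/(-333) = -99*(-1/333) = 11/37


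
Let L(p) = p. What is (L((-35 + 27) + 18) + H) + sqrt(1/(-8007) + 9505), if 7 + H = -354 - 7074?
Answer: -7425 + sqrt(609385017738)/8007 ≈ -7327.5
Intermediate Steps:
H = -7435 (H = -7 + (-354 - 7074) = -7 - 7428 = -7435)
(L((-35 + 27) + 18) + H) + sqrt(1/(-8007) + 9505) = (((-35 + 27) + 18) - 7435) + sqrt(1/(-8007) + 9505) = ((-8 + 18) - 7435) + sqrt(-1/8007 + 9505) = (10 - 7435) + sqrt(76106534/8007) = -7425 + sqrt(609385017738)/8007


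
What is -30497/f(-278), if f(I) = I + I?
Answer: 30497/556 ≈ 54.851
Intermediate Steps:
f(I) = 2*I
-30497/f(-278) = -30497/(2*(-278)) = -30497/(-556) = -30497*(-1/556) = 30497/556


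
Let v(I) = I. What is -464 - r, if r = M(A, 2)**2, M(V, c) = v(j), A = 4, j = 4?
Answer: -480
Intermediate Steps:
M(V, c) = 4
r = 16 (r = 4**2 = 16)
-464 - r = -464 - 1*16 = -464 - 16 = -480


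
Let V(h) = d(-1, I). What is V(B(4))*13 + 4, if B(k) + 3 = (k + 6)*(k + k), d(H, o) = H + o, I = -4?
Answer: -61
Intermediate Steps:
B(k) = -3 + 2*k*(6 + k) (B(k) = -3 + (k + 6)*(k + k) = -3 + (6 + k)*(2*k) = -3 + 2*k*(6 + k))
V(h) = -5 (V(h) = -1 - 4 = -5)
V(B(4))*13 + 4 = -5*13 + 4 = -65 + 4 = -61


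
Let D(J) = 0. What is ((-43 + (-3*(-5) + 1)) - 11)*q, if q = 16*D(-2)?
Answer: 0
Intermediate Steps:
q = 0 (q = 16*0 = 0)
((-43 + (-3*(-5) + 1)) - 11)*q = ((-43 + (-3*(-5) + 1)) - 11)*0 = ((-43 + (15 + 1)) - 11)*0 = ((-43 + 16) - 11)*0 = (-27 - 11)*0 = -38*0 = 0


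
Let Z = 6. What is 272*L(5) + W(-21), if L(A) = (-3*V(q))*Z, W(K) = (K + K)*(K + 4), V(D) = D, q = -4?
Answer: 20298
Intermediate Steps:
W(K) = 2*K*(4 + K) (W(K) = (2*K)*(4 + K) = 2*K*(4 + K))
L(A) = 72 (L(A) = -3*(-4)*6 = 12*6 = 72)
272*L(5) + W(-21) = 272*72 + 2*(-21)*(4 - 21) = 19584 + 2*(-21)*(-17) = 19584 + 714 = 20298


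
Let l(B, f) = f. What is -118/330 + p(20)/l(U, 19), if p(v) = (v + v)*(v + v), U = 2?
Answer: 262879/3135 ≈ 83.853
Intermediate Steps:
p(v) = 4*v² (p(v) = (2*v)*(2*v) = 4*v²)
-118/330 + p(20)/l(U, 19) = -118/330 + (4*20²)/19 = -118*1/330 + (4*400)*(1/19) = -59/165 + 1600*(1/19) = -59/165 + 1600/19 = 262879/3135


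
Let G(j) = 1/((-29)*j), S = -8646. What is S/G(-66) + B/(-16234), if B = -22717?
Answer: -268647417179/16234 ≈ -1.6548e+7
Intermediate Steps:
G(j) = -1/(29*j)
S/G(-66) + B/(-16234) = -8646/((-1/29/(-66))) - 22717/(-16234) = -8646/((-1/29*(-1/66))) - 22717*(-1/16234) = -8646/1/1914 + 22717/16234 = -8646*1914 + 22717/16234 = -16548444 + 22717/16234 = -268647417179/16234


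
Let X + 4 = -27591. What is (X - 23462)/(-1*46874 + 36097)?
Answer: 51057/10777 ≈ 4.7376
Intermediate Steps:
X = -27595 (X = -4 - 27591 = -27595)
(X - 23462)/(-1*46874 + 36097) = (-27595 - 23462)/(-1*46874 + 36097) = -51057/(-46874 + 36097) = -51057/(-10777) = -51057*(-1/10777) = 51057/10777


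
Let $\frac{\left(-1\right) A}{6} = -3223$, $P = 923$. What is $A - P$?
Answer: $18415$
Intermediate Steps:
$A = 19338$ ($A = \left(-6\right) \left(-3223\right) = 19338$)
$A - P = 19338 - 923 = 18415$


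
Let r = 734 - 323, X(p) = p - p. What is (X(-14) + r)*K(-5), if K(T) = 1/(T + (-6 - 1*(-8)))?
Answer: -137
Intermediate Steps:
X(p) = 0
K(T) = 1/(2 + T) (K(T) = 1/(T + (-6 + 8)) = 1/(T + 2) = 1/(2 + T))
r = 411
(X(-14) + r)*K(-5) = (0 + 411)/(2 - 5) = 411/(-3) = 411*(-1/3) = -137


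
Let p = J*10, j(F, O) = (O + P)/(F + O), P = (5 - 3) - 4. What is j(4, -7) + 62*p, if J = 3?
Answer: 1863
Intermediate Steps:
P = -2 (P = 2 - 4 = -2)
j(F, O) = (-2 + O)/(F + O) (j(F, O) = (O - 2)/(F + O) = (-2 + O)/(F + O))
p = 30 (p = 3*10 = 30)
j(4, -7) + 62*p = (-2 - 7)/(4 - 7) + 62*30 = -9/(-3) + 1860 = -⅓*(-9) + 1860 = 3 + 1860 = 1863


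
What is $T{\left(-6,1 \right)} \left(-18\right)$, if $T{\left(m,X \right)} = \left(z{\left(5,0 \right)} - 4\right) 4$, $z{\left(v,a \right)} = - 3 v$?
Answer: $1368$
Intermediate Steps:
$T{\left(m,X \right)} = -76$ ($T{\left(m,X \right)} = \left(\left(-3\right) 5 - 4\right) 4 = \left(-15 - 4\right) 4 = \left(-19\right) 4 = -76$)
$T{\left(-6,1 \right)} \left(-18\right) = \left(-76\right) \left(-18\right) = 1368$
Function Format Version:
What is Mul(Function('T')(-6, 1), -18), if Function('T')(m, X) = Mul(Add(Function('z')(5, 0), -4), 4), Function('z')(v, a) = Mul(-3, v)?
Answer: 1368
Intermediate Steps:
Function('T')(m, X) = -76 (Function('T')(m, X) = Mul(Add(Mul(-3, 5), -4), 4) = Mul(Add(-15, -4), 4) = Mul(-19, 4) = -76)
Mul(Function('T')(-6, 1), -18) = Mul(-76, -18) = 1368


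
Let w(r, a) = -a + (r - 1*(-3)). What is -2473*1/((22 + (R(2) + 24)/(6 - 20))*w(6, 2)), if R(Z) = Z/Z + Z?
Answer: -4946/281 ≈ -17.601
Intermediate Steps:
R(Z) = 1 + Z
w(r, a) = 3 + r - a (w(r, a) = -a + (r + 3) = -a + (3 + r) = 3 + r - a)
-2473*1/((22 + (R(2) + 24)/(6 - 20))*w(6, 2)) = -2473*1/((22 + ((1 + 2) + 24)/(6 - 20))*(3 + 6 - 1*2)) = -2473*1/((22 + (3 + 24)/(-14))*(3 + 6 - 2)) = -2473*1/(7*(22 + 27*(-1/14))) = -2473*1/(7*(22 - 27/14)) = -2473/(7*(281/14)) = -2473/281/2 = -2473*2/281 = -4946/281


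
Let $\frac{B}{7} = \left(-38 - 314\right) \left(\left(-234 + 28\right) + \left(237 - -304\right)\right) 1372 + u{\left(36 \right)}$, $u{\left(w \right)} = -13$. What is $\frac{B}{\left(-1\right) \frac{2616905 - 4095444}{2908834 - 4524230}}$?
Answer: $\frac{1829442061658316}{1478539} \approx 1.2373 \cdot 10^{9}$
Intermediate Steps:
$B = -1132503771$ ($B = 7 \left(\left(-38 - 314\right) \left(\left(-234 + 28\right) + \left(237 - -304\right)\right) 1372 - 13\right) = 7 \left(- 352 \left(-206 + \left(237 + 304\right)\right) 1372 - 13\right) = 7 \left(- 352 \left(-206 + 541\right) 1372 - 13\right) = 7 \left(\left(-352\right) 335 \cdot 1372 - 13\right) = 7 \left(\left(-117920\right) 1372 - 13\right) = 7 \left(-161786240 - 13\right) = 7 \left(-161786253\right) = -1132503771$)
$\frac{B}{\left(-1\right) \frac{2616905 - 4095444}{2908834 - 4524230}} = - \frac{1132503771}{\left(-1\right) \frac{2616905 - 4095444}{2908834 - 4524230}} = - \frac{1132503771}{\left(-1\right) \left(- \frac{1478539}{-1615396}\right)} = - \frac{1132503771}{\left(-1\right) \left(\left(-1478539\right) \left(- \frac{1}{1615396}\right)\right)} = - \frac{1132503771}{\left(-1\right) \frac{1478539}{1615396}} = - \frac{1132503771}{- \frac{1478539}{1615396}} = \left(-1132503771\right) \left(- \frac{1615396}{1478539}\right) = \frac{1829442061658316}{1478539}$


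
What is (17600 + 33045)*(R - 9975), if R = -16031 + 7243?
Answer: -950252135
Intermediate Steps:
R = -8788
(17600 + 33045)*(R - 9975) = (17600 + 33045)*(-8788 - 9975) = 50645*(-18763) = -950252135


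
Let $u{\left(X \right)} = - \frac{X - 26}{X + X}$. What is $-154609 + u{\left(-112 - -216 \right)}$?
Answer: $- \frac{1236875}{8} \approx -1.5461 \cdot 10^{5}$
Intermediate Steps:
$u{\left(X \right)} = - \frac{-26 + X}{2 X}$
$-154609 + u{\left(-112 - -216 \right)} = -154609 + \frac{26 - \left(-112 - -216\right)}{2 \left(-112 - -216\right)} = -154609 + \frac{26 - \left(-112 + 216\right)}{2 \left(-112 + 216\right)} = -154609 + \frac{26 - 104}{2 \cdot 104} = -154609 + \frac{1}{2} \cdot \frac{1}{104} \left(26 - 104\right) = -154609 + \frac{1}{2} \cdot \frac{1}{104} \left(-78\right) = -154609 - \frac{3}{8} = - \frac{1236875}{8}$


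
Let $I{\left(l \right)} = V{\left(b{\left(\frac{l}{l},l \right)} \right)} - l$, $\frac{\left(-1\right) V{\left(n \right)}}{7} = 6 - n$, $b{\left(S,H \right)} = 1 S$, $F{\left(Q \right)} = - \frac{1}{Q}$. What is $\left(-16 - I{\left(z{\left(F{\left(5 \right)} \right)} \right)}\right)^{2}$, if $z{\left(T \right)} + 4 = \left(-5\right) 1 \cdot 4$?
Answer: $25$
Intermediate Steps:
$b{\left(S,H \right)} = S$
$z{\left(T \right)} = -24$ ($z{\left(T \right)} = -4 + \left(-5\right) 1 \cdot 4 = -4 - 20 = -24$)
$V{\left(n \right)} = -42 + 7 n$ ($V{\left(n \right)} = - 7 \left(6 - n\right) = -42 + 7 n$)
$I{\left(l \right)} = -35 - l$ ($I{\left(l \right)} = \left(-42 + 7 \frac{l}{l}\right) - l = \left(-42 + 7 \cdot 1\right) - l = \left(-42 + 7\right) - l = -35 - l$)
$\left(-16 - I{\left(z{\left(F{\left(5 \right)} \right)} \right)}\right)^{2} = \left(-16 - \left(-35 - -24\right)\right)^{2} = \left(-16 - \left(-35 + 24\right)\right)^{2} = \left(-16 - -11\right)^{2} = \left(-16 + 11\right)^{2} = \left(-5\right)^{2} = 25$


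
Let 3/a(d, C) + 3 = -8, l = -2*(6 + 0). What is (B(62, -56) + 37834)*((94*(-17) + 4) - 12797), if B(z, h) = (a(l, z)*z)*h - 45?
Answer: -6131933145/11 ≈ -5.5745e+8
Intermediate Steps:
l = -12 (l = -2*6 = -12)
a(d, C) = -3/11 (a(d, C) = 3/(-3 - 8) = 3/(-11) = 3*(-1/11) = -3/11)
B(z, h) = -45 - 3*h*z/11 (B(z, h) = (-3*z/11)*h - 45 = -3*h*z/11 - 45 = -45 - 3*h*z/11)
(B(62, -56) + 37834)*((94*(-17) + 4) - 12797) = ((-45 - 3/11*(-56)*62) + 37834)*((94*(-17) + 4) - 12797) = ((-45 + 10416/11) + 37834)*((-1598 + 4) - 12797) = (9921/11 + 37834)*(-1594 - 12797) = (426095/11)*(-14391) = -6131933145/11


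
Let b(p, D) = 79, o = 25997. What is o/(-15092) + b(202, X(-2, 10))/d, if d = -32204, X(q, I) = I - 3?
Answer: -104799957/60752846 ≈ -1.7250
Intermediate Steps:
X(q, I) = -3 + I
o/(-15092) + b(202, X(-2, 10))/d = 25997/(-15092) + 79/(-32204) = 25997*(-1/15092) + 79*(-1/32204) = -25997/15092 - 79/32204 = -104799957/60752846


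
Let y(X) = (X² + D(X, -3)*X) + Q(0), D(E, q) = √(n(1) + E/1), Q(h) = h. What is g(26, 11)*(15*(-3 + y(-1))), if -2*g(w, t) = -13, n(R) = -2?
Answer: -195 - 195*I*√3/2 ≈ -195.0 - 168.88*I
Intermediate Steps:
g(w, t) = 13/2 (g(w, t) = -½*(-13) = 13/2)
D(E, q) = √(-2 + E) (D(E, q) = √(-2 + E/1) = √(-2 + E*1) = √(-2 + E))
y(X) = X² + X*√(-2 + X) (y(X) = (X² + √(-2 + X)*X) + 0 = (X² + X*√(-2 + X)) + 0 = X² + X*√(-2 + X))
g(26, 11)*(15*(-3 + y(-1))) = 13*(15*(-3 - (-1 + √(-2 - 1))))/2 = 13*(15*(-3 - (-1 + √(-3))))/2 = 13*(15*(-3 - (-1 + I*√3)))/2 = 13*(15*(-3 + (1 - I*√3)))/2 = 13*(15*(-2 - I*√3))/2 = 13*(-30 - 15*I*√3)/2 = -195 - 195*I*√3/2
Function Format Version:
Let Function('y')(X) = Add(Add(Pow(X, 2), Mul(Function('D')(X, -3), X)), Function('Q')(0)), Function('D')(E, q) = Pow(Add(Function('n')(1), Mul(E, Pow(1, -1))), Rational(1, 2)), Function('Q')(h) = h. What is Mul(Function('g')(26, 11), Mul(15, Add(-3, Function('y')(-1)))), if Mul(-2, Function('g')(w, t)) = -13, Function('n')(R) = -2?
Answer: Add(-195, Mul(Rational(-195, 2), I, Pow(3, Rational(1, 2)))) ≈ Add(-195.00, Mul(-168.88, I))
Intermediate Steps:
Function('g')(w, t) = Rational(13, 2) (Function('g')(w, t) = Mul(Rational(-1, 2), -13) = Rational(13, 2))
Function('D')(E, q) = Pow(Add(-2, E), Rational(1, 2)) (Function('D')(E, q) = Pow(Add(-2, Mul(E, Pow(1, -1))), Rational(1, 2)) = Pow(Add(-2, Mul(E, 1)), Rational(1, 2)) = Pow(Add(-2, E), Rational(1, 2)))
Function('y')(X) = Add(Pow(X, 2), Mul(X, Pow(Add(-2, X), Rational(1, 2)))) (Function('y')(X) = Add(Add(Pow(X, 2), Mul(Pow(Add(-2, X), Rational(1, 2)), X)), 0) = Add(Add(Pow(X, 2), Mul(X, Pow(Add(-2, X), Rational(1, 2)))), 0) = Add(Pow(X, 2), Mul(X, Pow(Add(-2, X), Rational(1, 2)))))
Mul(Function('g')(26, 11), Mul(15, Add(-3, Function('y')(-1)))) = Mul(Rational(13, 2), Mul(15, Add(-3, Mul(-1, Add(-1, Pow(Add(-2, -1), Rational(1, 2))))))) = Mul(Rational(13, 2), Mul(15, Add(-3, Mul(-1, Add(-1, Pow(-3, Rational(1, 2))))))) = Mul(Rational(13, 2), Mul(15, Add(-3, Mul(-1, Add(-1, Mul(I, Pow(3, Rational(1, 2)))))))) = Mul(Rational(13, 2), Mul(15, Add(-3, Add(1, Mul(-1, I, Pow(3, Rational(1, 2))))))) = Mul(Rational(13, 2), Mul(15, Add(-2, Mul(-1, I, Pow(3, Rational(1, 2)))))) = Mul(Rational(13, 2), Add(-30, Mul(-15, I, Pow(3, Rational(1, 2))))) = Add(-195, Mul(Rational(-195, 2), I, Pow(3, Rational(1, 2))))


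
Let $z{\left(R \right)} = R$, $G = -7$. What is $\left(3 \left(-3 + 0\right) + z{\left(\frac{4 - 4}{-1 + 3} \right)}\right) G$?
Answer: $63$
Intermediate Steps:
$\left(3 \left(-3 + 0\right) + z{\left(\frac{4 - 4}{-1 + 3} \right)}\right) G = \left(3 \left(-3 + 0\right) + \frac{4 - 4}{-1 + 3}\right) \left(-7\right) = \left(3 \left(-3\right) + \frac{0}{2}\right) \left(-7\right) = \left(-9 + 0 \cdot \frac{1}{2}\right) \left(-7\right) = \left(-9 + 0\right) \left(-7\right) = \left(-9\right) \left(-7\right) = 63$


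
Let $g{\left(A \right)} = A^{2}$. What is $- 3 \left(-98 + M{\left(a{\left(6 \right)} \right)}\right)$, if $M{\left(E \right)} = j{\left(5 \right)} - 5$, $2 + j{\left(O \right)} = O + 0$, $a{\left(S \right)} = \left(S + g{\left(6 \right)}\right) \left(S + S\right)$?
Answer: $300$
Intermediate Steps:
$a{\left(S \right)} = 2 S \left(36 + S\right)$ ($a{\left(S \right)} = \left(S + 6^{2}\right) \left(S + S\right) = \left(S + 36\right) 2 S = \left(36 + S\right) 2 S = 2 S \left(36 + S\right)$)
$j{\left(O \right)} = -2 + O$ ($j{\left(O \right)} = -2 + \left(O + 0\right) = -2 + O$)
$M{\left(E \right)} = -2$ ($M{\left(E \right)} = \left(-2 + 5\right) - 5 = 3 - 5 = -2$)
$- 3 \left(-98 + M{\left(a{\left(6 \right)} \right)}\right) = - 3 \left(-98 - 2\right) = \left(-3\right) \left(-100\right) = 300$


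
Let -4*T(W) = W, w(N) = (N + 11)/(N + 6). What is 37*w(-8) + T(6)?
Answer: -57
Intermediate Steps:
w(N) = (11 + N)/(6 + N)
T(W) = -W/4
37*w(-8) + T(6) = 37*((11 - 8)/(6 - 8)) - 1/4*6 = 37*(3/(-2)) - 3/2 = 37*(-1/2*3) - 3/2 = 37*(-3/2) - 3/2 = -111/2 - 3/2 = -57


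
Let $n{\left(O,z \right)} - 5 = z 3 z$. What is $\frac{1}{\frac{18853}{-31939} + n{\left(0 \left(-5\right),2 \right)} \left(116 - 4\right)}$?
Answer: $\frac{31939}{60793003} \approx 0.00052537$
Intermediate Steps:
$n{\left(O,z \right)} = 5 + 3 z^{2}$ ($n{\left(O,z \right)} = 5 + z 3 z = 5 + 3 z z = 5 + 3 z^{2}$)
$\frac{1}{\frac{18853}{-31939} + n{\left(0 \left(-5\right),2 \right)} \left(116 - 4\right)} = \frac{1}{\frac{18853}{-31939} + \left(5 + 3 \cdot 2^{2}\right) \left(116 - 4\right)} = \frac{1}{18853 \left(- \frac{1}{31939}\right) + \left(5 + 3 \cdot 4\right) 112} = \frac{1}{- \frac{18853}{31939} + \left(5 + 12\right) 112} = \frac{1}{- \frac{18853}{31939} + 17 \cdot 112} = \frac{1}{- \frac{18853}{31939} + 1904} = \frac{1}{\frac{60793003}{31939}} = \frac{31939}{60793003}$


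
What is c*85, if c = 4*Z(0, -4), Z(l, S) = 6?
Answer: 2040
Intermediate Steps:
c = 24 (c = 4*6 = 24)
c*85 = 24*85 = 2040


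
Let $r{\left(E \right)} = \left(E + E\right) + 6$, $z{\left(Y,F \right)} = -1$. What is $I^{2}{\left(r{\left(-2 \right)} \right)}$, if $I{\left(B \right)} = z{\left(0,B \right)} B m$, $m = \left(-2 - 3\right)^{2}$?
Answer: $2500$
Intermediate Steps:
$m = 25$ ($m = \left(-5\right)^{2} = 25$)
$r{\left(E \right)} = 6 + 2 E$ ($r{\left(E \right)} = 2 E + 6 = 6 + 2 E$)
$I{\left(B \right)} = - 25 B$ ($I{\left(B \right)} = - B 25 = - 25 B$)
$I^{2}{\left(r{\left(-2 \right)} \right)} = \left(- 25 \left(6 + 2 \left(-2\right)\right)\right)^{2} = \left(- 25 \left(6 - 4\right)\right)^{2} = \left(\left(-25\right) 2\right)^{2} = \left(-50\right)^{2} = 2500$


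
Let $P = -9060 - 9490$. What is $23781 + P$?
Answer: $5231$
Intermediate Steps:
$P = -18550$
$23781 + P = 23781 - 18550 = 5231$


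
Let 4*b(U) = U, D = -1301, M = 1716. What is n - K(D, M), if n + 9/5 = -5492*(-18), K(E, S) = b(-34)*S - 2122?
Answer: 577811/5 ≈ 1.1556e+5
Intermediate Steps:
b(U) = U/4
K(E, S) = -2122 - 17*S/2 (K(E, S) = ((¼)*(-34))*S - 2122 = -17*S/2 - 2122 = -2122 - 17*S/2)
n = 494271/5 (n = -9/5 - 5492*(-18) = -9/5 + 98856 = 494271/5 ≈ 98854.)
n - K(D, M) = 494271/5 - (-2122 - 17/2*1716) = 494271/5 - (-2122 - 14586) = 494271/5 - 1*(-16708) = 494271/5 + 16708 = 577811/5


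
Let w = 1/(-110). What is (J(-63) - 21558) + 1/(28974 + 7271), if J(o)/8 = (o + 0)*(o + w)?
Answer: 369647599/36245 ≈ 10199.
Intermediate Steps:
w = -1/110 ≈ -0.0090909
J(o) = 8*o*(-1/110 + o) (J(o) = 8*((o + 0)*(o - 1/110)) = 8*(o*(-1/110 + o)) = 8*o*(-1/110 + o))
(J(-63) - 21558) + 1/(28974 + 7271) = ((4/55)*(-63)*(-1 + 110*(-63)) - 21558) + 1/(28974 + 7271) = ((4/55)*(-63)*(-1 - 6930) - 21558) + 1/36245 = ((4/55)*(-63)*(-6931) - 21558) + 1/36245 = (1746612/55 - 21558) + 1/36245 = 560922/55 + 1/36245 = 369647599/36245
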